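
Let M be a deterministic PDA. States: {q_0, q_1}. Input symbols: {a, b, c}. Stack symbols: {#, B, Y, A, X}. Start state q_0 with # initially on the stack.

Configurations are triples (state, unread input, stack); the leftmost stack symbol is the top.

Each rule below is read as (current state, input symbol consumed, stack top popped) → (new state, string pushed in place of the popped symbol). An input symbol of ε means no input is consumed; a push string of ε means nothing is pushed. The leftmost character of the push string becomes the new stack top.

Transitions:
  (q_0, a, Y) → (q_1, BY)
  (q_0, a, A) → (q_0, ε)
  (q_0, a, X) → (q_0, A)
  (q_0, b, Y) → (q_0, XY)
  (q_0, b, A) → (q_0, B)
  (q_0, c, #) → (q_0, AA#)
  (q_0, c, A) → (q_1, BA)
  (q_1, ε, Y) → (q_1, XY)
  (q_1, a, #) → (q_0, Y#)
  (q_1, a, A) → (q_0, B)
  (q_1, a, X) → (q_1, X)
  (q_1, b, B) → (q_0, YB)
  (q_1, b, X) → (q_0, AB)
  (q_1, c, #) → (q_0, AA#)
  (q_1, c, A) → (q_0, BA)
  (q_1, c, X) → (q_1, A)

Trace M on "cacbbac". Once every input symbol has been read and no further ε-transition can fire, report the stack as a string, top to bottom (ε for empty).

BAYBA#

(q_0, cacbbac, #)
  read c, top #: go to q_0, push AA# → (q_0, acbbac, AA#)
  read a, top A: go to q_0, push ε → (q_0, cbbac, A#)
  read c, top A: go to q_1, push BA → (q_1, bbac, BA#)
  read b, top B: go to q_0, push YB → (q_0, bac, YBA#)
  read b, top Y: go to q_0, push XY → (q_0, ac, XYBA#)
  read a, top X: go to q_0, push A → (q_0, c, AYBA#)
  read c, top A: go to q_1, push BA → (q_1, ε, BAYBA#)
All input consumed in state q_1 with stack BAYBA#.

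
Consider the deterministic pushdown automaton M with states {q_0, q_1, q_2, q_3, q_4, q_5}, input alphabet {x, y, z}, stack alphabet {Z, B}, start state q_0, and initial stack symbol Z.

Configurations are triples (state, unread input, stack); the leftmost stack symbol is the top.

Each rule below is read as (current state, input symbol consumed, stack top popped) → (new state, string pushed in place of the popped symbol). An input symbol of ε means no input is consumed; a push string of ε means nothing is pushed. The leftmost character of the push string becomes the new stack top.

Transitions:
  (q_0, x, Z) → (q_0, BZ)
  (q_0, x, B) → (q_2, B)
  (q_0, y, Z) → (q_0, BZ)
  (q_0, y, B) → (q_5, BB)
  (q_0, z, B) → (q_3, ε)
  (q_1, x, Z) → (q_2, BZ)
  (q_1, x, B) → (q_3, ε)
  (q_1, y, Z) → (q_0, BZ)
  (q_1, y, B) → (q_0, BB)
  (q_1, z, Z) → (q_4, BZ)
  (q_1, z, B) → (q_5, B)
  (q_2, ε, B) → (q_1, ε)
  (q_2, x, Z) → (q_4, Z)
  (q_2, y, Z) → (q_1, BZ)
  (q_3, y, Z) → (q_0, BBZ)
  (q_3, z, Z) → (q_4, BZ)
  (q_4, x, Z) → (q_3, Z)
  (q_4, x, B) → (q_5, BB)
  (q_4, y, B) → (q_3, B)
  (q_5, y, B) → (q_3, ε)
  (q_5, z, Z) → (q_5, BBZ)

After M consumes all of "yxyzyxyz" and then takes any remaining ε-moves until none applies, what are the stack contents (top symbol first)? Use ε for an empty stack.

BZ

(q_0, yxyzyxyz, Z)
  read y, top Z: go to q_0, push BZ → (q_0, xyzyxyz, BZ)
  read x, top B: go to q_2, push B → (q_2, yzyxyz, BZ)
  ε-move, top B: go to q_1, push ε → (q_1, yzyxyz, Z)
  read y, top Z: go to q_0, push BZ → (q_0, zyxyz, BZ)
  read z, top B: go to q_3, push ε → (q_3, yxyz, Z)
  read y, top Z: go to q_0, push BBZ → (q_0, xyz, BBZ)
  read x, top B: go to q_2, push B → (q_2, yz, BBZ)
  ε-move, top B: go to q_1, push ε → (q_1, yz, BZ)
  read y, top B: go to q_0, push BB → (q_0, z, BBZ)
  read z, top B: go to q_3, push ε → (q_3, ε, BZ)
All input consumed in state q_3 with stack BZ.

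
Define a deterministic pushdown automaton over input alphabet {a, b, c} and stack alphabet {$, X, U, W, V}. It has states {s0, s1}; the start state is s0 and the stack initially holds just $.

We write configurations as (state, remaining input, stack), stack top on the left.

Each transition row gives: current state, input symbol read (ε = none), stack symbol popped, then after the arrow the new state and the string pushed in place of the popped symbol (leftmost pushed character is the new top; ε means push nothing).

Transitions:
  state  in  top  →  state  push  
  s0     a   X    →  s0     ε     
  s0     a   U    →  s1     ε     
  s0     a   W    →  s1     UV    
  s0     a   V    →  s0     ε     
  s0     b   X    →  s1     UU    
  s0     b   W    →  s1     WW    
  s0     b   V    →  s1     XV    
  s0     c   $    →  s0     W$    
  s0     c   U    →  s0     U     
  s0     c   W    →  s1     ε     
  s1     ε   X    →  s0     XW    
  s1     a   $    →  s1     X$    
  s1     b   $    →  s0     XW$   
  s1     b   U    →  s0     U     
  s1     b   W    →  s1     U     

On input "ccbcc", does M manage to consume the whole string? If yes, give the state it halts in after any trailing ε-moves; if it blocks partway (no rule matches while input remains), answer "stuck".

(s0, ccbcc, $)
  read c, top $: go to s0, push W$ → (s0, cbcc, W$)
  read c, top W: go to s1, push ε → (s1, bcc, $)
  read b, top $: go to s0, push XW$ → (s0, cc, XW$)
No transition for (s0, c, top X); M blocks with input cc remaining.

stuck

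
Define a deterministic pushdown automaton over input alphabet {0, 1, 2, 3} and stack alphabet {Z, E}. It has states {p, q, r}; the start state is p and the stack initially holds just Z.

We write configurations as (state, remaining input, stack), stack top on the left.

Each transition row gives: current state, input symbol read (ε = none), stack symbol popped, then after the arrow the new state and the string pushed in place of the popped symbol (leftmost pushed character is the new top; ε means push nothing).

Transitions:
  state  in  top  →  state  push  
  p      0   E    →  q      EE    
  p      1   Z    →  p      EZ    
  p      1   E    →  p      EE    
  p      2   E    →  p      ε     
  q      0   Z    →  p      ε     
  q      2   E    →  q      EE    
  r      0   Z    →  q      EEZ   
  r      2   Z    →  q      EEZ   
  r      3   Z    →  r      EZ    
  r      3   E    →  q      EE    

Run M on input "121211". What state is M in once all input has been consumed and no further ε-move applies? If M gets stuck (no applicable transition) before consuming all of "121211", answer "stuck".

p

(p, 121211, Z)
  read 1, top Z: go to p, push EZ → (p, 21211, EZ)
  read 2, top E: go to p, push ε → (p, 1211, Z)
  read 1, top Z: go to p, push EZ → (p, 211, EZ)
  read 2, top E: go to p, push ε → (p, 11, Z)
  read 1, top Z: go to p, push EZ → (p, 1, EZ)
  read 1, top E: go to p, push EE → (p, ε, EEZ)
All input consumed; M is in state p.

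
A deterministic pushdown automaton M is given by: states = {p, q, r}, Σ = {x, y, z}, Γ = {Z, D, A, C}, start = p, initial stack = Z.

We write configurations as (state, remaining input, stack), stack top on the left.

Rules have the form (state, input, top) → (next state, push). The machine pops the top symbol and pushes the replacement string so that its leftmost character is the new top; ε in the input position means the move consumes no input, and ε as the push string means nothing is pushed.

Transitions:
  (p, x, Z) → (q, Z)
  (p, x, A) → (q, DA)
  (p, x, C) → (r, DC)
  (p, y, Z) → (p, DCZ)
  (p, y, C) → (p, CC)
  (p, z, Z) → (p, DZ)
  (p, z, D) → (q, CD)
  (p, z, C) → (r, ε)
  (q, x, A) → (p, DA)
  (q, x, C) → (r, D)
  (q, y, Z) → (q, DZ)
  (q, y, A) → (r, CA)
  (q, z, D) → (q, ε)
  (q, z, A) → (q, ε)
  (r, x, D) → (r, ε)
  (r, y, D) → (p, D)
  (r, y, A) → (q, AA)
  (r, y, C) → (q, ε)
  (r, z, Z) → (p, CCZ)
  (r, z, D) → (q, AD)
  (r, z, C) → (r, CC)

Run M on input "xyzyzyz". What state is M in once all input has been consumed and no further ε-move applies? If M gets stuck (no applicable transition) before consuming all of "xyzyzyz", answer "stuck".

(p, xyzyzyz, Z)
  read x, top Z: go to q, push Z → (q, yzyzyz, Z)
  read y, top Z: go to q, push DZ → (q, zyzyz, DZ)
  read z, top D: go to q, push ε → (q, yzyz, Z)
  read y, top Z: go to q, push DZ → (q, zyz, DZ)
  read z, top D: go to q, push ε → (q, yz, Z)
  read y, top Z: go to q, push DZ → (q, z, DZ)
  read z, top D: go to q, push ε → (q, ε, Z)
All input consumed; M is in state q.

q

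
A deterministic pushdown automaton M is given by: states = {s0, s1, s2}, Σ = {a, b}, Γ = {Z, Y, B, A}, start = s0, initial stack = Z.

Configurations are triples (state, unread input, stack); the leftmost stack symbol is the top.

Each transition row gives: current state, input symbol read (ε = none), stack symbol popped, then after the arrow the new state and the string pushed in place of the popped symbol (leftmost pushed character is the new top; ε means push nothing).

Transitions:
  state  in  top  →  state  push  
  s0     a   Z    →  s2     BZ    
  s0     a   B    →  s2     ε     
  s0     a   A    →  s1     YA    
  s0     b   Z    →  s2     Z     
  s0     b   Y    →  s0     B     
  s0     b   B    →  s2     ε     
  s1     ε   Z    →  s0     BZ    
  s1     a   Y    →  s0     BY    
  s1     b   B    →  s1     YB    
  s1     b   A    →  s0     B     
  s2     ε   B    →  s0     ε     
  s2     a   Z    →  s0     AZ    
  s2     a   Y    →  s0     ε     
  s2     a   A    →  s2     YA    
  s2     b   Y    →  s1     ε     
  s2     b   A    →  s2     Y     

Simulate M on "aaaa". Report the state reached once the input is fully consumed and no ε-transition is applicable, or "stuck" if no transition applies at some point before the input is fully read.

s0

(s0, aaaa, Z)
  read a, top Z: go to s2, push BZ → (s2, aaa, BZ)
  ε-move, top B: go to s0, push ε → (s0, aaa, Z)
  read a, top Z: go to s2, push BZ → (s2, aa, BZ)
  ε-move, top B: go to s0, push ε → (s0, aa, Z)
  read a, top Z: go to s2, push BZ → (s2, a, BZ)
  ε-move, top B: go to s0, push ε → (s0, a, Z)
  read a, top Z: go to s2, push BZ → (s2, ε, BZ)
  ε-move, top B: go to s0, push ε → (s0, ε, Z)
All input consumed; M is in state s0.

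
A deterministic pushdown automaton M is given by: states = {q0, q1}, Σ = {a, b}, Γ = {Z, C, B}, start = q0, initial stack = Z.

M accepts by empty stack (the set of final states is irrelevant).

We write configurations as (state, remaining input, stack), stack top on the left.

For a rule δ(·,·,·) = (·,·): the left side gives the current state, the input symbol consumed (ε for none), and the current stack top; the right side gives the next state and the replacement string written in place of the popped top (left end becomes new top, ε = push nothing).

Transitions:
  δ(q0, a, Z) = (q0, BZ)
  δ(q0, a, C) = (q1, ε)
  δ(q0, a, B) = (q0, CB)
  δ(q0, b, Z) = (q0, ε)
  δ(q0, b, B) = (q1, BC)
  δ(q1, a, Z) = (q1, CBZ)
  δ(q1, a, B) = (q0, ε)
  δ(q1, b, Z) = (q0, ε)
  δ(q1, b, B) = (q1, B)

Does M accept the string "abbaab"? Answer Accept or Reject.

Accept

(q0, abbaab, Z)
  read a, top Z: go to q0, push BZ → (q0, bbaab, BZ)
  read b, top B: go to q1, push BC → (q1, baab, BCZ)
  read b, top B: go to q1, push B → (q1, aab, BCZ)
  read a, top B: go to q0, push ε → (q0, ab, CZ)
  read a, top C: go to q1, push ε → (q1, b, Z)
  read b, top Z: go to q0, push ε → (q0, ε, ε)
All input consumed and the stack is empty.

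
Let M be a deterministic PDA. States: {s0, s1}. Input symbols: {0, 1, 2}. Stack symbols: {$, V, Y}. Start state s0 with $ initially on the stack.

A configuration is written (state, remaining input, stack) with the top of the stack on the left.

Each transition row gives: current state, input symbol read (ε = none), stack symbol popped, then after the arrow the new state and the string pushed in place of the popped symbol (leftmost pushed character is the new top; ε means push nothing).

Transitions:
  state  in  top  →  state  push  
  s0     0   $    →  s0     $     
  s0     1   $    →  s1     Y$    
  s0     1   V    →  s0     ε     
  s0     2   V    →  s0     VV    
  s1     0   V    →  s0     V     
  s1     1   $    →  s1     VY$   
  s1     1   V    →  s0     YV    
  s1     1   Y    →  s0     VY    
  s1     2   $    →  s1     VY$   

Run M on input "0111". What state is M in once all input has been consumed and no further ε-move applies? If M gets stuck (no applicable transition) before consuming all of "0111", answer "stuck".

(s0, 0111, $) ⊢ (s0, 111, $) ⊢ (s1, 11, Y$) ⊢ (s0, 1, VY$) ⊢ (s0, ε, Y$)
All input consumed; M is in state s0.

s0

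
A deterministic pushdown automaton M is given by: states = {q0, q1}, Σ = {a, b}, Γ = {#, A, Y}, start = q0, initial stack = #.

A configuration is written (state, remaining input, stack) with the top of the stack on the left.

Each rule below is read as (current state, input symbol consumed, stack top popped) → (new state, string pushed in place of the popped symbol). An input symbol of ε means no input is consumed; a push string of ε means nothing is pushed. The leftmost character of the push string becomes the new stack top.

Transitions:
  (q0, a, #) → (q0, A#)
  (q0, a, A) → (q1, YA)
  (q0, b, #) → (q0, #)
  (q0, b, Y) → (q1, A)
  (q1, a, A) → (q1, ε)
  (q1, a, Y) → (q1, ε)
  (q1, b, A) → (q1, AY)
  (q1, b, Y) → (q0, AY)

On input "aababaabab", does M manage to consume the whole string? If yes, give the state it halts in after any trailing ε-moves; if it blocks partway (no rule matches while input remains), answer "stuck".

(q0, aababaabab, #)
  read a, top #: go to q0, push A# → (q0, ababaabab, A#)
  read a, top A: go to q1, push YA → (q1, babaabab, YA#)
  read b, top Y: go to q0, push AY → (q0, abaabab, AYA#)
  read a, top A: go to q1, push YA → (q1, baabab, YAYA#)
  read b, top Y: go to q0, push AY → (q0, aabab, AYAYA#)
  read a, top A: go to q1, push YA → (q1, abab, YAYAYA#)
  read a, top Y: go to q1, push ε → (q1, bab, AYAYA#)
  read b, top A: go to q1, push AY → (q1, ab, AYYAYA#)
  read a, top A: go to q1, push ε → (q1, b, YYAYA#)
  read b, top Y: go to q0, push AY → (q0, ε, AYYAYA#)
All input consumed; M is in state q0.

q0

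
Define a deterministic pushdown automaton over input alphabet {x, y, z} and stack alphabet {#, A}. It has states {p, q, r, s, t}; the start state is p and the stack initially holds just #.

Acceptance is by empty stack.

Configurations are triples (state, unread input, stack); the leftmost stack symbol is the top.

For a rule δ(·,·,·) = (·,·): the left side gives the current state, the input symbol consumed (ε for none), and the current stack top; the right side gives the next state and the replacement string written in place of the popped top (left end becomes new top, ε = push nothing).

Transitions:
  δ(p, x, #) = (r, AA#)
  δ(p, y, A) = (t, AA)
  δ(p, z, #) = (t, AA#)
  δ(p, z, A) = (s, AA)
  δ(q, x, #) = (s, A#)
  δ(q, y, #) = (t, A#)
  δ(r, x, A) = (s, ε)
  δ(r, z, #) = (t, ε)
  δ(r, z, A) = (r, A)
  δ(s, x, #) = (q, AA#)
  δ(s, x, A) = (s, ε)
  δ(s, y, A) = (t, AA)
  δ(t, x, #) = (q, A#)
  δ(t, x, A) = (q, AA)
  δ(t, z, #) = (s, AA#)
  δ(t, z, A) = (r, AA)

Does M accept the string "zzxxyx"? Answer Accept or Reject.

Reject

(p, zzxxyx, #) ⊢ (t, zxxyx, AA#) ⊢ (r, xxyx, AAA#) ⊢ (s, xyx, AA#) ⊢ (s, yx, A#) ⊢ (t, x, AA#) ⊢ (q, ε, AAA#)
All input consumed; stack is AAA#, not empty, and no further ε-move applies.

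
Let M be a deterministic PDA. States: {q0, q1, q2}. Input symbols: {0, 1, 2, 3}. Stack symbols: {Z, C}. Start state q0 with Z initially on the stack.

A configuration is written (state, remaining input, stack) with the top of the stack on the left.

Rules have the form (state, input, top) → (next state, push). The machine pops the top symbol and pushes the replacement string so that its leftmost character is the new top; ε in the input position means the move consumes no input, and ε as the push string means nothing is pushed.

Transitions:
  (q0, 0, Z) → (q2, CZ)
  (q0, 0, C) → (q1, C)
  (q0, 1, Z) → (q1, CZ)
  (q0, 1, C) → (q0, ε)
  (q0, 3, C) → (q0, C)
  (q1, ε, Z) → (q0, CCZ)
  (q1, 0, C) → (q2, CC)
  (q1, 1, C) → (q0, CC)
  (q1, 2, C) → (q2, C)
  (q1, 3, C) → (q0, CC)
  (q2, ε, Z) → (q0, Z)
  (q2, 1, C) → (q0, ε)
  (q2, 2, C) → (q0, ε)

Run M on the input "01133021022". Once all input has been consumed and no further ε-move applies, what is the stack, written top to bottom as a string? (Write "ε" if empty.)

(q0, 01133021022, Z)
  read 0, top Z: go to q2, push CZ → (q2, 1133021022, CZ)
  read 1, top C: go to q0, push ε → (q0, 133021022, Z)
  read 1, top Z: go to q1, push CZ → (q1, 33021022, CZ)
  read 3, top C: go to q0, push CC → (q0, 3021022, CCZ)
  read 3, top C: go to q0, push C → (q0, 021022, CCZ)
  read 0, top C: go to q1, push C → (q1, 21022, CCZ)
  read 2, top C: go to q2, push C → (q2, 1022, CCZ)
  read 1, top C: go to q0, push ε → (q0, 022, CZ)
  read 0, top C: go to q1, push C → (q1, 22, CZ)
  read 2, top C: go to q2, push C → (q2, 2, CZ)
  read 2, top C: go to q0, push ε → (q0, ε, Z)
All input consumed in state q0 with stack Z.

Z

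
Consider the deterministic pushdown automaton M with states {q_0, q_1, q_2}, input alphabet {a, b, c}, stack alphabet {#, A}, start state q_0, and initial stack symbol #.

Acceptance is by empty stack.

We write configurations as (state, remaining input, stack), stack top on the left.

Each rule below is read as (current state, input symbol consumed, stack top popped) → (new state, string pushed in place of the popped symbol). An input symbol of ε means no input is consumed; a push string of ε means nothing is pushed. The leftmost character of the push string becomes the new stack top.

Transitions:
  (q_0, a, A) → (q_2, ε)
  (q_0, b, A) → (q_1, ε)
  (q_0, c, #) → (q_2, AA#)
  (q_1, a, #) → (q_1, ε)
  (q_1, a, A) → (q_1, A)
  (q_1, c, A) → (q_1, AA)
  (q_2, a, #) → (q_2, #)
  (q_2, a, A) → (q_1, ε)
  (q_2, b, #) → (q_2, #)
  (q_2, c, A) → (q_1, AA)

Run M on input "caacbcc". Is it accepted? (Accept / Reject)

(q_0, caacbcc, #)
  read c, top #: go to q_2, push AA# → (q_2, aacbcc, AA#)
  read a, top A: go to q_1, push ε → (q_1, acbcc, A#)
  read a, top A: go to q_1, push A → (q_1, cbcc, A#)
  read c, top A: go to q_1, push AA → (q_1, bcc, AA#)
No transition applies at (q_1, bcc, AA#); input not fully consumed.

Reject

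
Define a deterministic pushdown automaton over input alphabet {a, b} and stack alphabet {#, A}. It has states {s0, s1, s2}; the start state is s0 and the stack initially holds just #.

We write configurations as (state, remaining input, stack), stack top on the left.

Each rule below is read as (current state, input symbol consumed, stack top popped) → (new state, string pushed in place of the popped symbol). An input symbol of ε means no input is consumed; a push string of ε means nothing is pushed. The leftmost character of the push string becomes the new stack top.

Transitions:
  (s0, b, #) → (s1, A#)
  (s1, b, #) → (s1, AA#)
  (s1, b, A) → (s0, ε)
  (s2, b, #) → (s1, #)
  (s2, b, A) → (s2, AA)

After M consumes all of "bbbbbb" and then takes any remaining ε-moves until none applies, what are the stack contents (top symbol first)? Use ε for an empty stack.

#

(s0, bbbbbb, #)
  read b, top #: go to s1, push A# → (s1, bbbbb, A#)
  read b, top A: go to s0, push ε → (s0, bbbb, #)
  read b, top #: go to s1, push A# → (s1, bbb, A#)
  read b, top A: go to s0, push ε → (s0, bb, #)
  read b, top #: go to s1, push A# → (s1, b, A#)
  read b, top A: go to s0, push ε → (s0, ε, #)
All input consumed in state s0 with stack #.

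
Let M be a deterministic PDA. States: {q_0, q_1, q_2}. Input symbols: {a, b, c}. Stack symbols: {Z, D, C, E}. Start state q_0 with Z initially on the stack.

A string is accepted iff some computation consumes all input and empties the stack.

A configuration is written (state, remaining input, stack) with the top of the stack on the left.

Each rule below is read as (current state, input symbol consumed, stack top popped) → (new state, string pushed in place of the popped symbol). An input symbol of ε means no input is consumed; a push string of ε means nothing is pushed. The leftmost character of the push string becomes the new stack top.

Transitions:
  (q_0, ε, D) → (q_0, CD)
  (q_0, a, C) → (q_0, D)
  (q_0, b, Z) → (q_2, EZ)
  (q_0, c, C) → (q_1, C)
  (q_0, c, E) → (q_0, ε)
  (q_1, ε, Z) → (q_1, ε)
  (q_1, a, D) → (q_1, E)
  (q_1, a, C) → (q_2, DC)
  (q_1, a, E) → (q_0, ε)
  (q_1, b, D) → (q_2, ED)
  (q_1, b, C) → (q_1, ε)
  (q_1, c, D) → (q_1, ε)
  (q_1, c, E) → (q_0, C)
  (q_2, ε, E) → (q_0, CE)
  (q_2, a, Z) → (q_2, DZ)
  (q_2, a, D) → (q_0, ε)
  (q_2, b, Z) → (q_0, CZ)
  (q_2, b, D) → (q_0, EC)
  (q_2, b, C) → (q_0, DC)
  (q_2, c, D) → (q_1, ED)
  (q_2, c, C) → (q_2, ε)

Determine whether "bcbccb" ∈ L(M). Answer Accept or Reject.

Accept

(q_0, bcbccb, Z) ⊢ (q_2, cbccb, EZ) ⊢ (q_0, cbccb, CEZ) ⊢ (q_1, bccb, CEZ) ⊢ (q_1, ccb, EZ) ⊢ (q_0, cb, CZ) ⊢ (q_1, b, CZ) ⊢ (q_1, ε, Z) ⊢ (q_1, ε, ε)
All input consumed and the stack is empty.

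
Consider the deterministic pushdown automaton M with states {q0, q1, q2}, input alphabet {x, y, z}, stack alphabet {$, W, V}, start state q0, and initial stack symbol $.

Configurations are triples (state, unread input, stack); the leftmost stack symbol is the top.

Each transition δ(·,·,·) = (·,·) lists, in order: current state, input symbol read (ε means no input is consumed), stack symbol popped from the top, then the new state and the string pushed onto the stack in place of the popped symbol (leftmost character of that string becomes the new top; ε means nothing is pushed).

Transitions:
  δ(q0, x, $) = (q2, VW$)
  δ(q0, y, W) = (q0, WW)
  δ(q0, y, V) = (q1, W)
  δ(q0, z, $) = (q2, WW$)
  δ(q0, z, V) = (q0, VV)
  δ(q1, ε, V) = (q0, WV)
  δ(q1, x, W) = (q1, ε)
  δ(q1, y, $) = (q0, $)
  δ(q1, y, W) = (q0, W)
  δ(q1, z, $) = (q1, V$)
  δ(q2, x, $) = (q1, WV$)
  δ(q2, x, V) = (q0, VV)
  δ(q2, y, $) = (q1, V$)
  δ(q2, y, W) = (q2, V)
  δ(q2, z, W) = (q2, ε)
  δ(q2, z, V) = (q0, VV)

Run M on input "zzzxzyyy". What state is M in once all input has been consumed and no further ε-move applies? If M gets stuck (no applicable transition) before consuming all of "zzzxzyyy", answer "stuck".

(q0, zzzxzyyy, $)
  read z, top $: go to q2, push WW$ → (q2, zzxzyyy, WW$)
  read z, top W: go to q2, push ε → (q2, zxzyyy, W$)
  read z, top W: go to q2, push ε → (q2, xzyyy, $)
  read x, top $: go to q1, push WV$ → (q1, zyyy, WV$)
No transition for (q1, z, top W); M blocks with input zyyy remaining.

stuck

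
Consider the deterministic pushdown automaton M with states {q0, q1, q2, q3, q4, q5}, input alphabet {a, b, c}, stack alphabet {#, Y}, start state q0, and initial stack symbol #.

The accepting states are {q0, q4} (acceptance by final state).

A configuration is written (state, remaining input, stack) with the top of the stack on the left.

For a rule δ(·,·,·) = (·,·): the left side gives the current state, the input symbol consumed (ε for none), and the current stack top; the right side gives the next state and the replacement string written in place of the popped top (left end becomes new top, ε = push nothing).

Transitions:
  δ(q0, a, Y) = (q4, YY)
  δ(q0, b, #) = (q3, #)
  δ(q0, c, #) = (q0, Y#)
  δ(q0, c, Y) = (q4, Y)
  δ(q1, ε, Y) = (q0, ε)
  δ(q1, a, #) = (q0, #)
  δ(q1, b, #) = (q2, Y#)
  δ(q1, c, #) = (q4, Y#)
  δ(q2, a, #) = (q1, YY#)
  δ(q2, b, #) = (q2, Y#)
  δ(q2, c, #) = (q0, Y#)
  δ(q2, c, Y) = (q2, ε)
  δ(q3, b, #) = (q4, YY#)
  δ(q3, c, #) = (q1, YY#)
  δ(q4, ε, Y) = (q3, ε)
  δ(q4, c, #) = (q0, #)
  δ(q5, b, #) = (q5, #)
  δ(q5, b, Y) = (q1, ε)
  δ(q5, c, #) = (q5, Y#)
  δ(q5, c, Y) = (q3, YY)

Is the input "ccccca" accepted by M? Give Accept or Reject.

Accept

(q0, ccccca, #)
  read c, top #: go to q0, push Y# → (q0, cccca, Y#)
  read c, top Y: go to q4, push Y → (q4, ccca, Y#)
  ε-move, top Y: go to q3, push ε → (q3, ccca, #)
  read c, top #: go to q1, push YY# → (q1, cca, YY#)
  ε-move, top Y: go to q0, push ε → (q0, cca, Y#)
  read c, top Y: go to q4, push Y → (q4, ca, Y#)
  ε-move, top Y: go to q3, push ε → (q3, ca, #)
  read c, top #: go to q1, push YY# → (q1, a, YY#)
  ε-move, top Y: go to q0, push ε → (q0, a, Y#)
  read a, top Y: go to q4, push YY → (q4, ε, YY#)
All input consumed; state q4 ∈ F.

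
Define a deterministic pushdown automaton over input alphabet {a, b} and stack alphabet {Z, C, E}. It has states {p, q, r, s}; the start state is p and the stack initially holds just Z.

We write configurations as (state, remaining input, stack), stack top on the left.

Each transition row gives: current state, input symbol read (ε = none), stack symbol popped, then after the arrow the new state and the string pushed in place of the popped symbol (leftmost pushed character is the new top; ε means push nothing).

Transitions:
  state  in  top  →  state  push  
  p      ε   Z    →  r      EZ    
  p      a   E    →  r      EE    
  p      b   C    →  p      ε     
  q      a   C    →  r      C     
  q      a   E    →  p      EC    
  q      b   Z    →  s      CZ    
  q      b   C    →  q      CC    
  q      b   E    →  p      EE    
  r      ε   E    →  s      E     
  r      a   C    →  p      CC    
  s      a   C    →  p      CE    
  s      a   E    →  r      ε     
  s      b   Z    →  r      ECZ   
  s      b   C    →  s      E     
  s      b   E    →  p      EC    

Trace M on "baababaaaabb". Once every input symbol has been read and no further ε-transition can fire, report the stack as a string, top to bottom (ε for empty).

(p, baababaaaabb, Z) ⊢ (r, baababaaaabb, EZ) ⊢ (s, baababaaaabb, EZ) ⊢ (p, aababaaaabb, ECZ) ⊢ (r, ababaaaabb, EECZ) ⊢ (s, ababaaaabb, EECZ) ⊢ (r, babaaaabb, ECZ) ⊢ (s, babaaaabb, ECZ) ⊢ (p, abaaaabb, ECCZ) ⊢ (r, baaaabb, EECCZ) ⊢ (s, baaaabb, EECCZ) ⊢ (p, aaaabb, ECECCZ) ⊢ (r, aaabb, EECECCZ) ⊢ (s, aaabb, EECECCZ) ⊢ (r, aabb, ECECCZ) ⊢ (s, aabb, ECECCZ) ⊢ (r, abb, CECCZ) ⊢ (p, bb, CCECCZ) ⊢ (p, b, CECCZ) ⊢ (p, ε, ECCZ)
All input consumed in state p with stack ECCZ.

ECCZ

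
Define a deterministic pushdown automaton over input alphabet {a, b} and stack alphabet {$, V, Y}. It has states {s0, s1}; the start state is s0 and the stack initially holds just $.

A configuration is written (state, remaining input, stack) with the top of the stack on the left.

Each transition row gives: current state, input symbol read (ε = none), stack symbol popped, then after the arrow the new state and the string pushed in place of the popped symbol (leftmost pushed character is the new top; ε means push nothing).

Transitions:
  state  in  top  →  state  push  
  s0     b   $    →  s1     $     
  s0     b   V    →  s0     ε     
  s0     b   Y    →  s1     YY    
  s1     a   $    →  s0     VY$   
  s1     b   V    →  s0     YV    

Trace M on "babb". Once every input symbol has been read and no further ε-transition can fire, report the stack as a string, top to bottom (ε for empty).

(s0, babb, $)
  read b, top $: go to s1, push $ → (s1, abb, $)
  read a, top $: go to s0, push VY$ → (s0, bb, VY$)
  read b, top V: go to s0, push ε → (s0, b, Y$)
  read b, top Y: go to s1, push YY → (s1, ε, YY$)
All input consumed in state s1 with stack YY$.

YY$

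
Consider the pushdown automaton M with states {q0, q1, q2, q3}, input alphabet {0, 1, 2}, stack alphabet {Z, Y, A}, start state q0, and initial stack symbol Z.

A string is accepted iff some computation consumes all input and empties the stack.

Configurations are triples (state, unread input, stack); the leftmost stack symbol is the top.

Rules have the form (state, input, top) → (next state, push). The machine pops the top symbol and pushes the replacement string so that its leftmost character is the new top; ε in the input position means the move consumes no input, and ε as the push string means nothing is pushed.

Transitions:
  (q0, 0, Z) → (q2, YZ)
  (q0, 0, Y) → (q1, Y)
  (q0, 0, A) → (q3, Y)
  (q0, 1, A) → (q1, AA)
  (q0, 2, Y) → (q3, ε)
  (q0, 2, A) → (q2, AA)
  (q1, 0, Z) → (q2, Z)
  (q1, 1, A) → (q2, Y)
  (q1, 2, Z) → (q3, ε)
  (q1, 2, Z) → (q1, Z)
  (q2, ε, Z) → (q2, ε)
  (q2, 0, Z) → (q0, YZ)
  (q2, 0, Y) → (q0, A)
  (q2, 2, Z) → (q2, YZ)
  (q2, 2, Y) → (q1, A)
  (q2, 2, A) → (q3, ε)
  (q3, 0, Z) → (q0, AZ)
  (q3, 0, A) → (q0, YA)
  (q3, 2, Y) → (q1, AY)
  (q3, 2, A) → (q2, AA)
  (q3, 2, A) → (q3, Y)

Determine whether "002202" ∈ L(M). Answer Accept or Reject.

No computation consumes all input and empties the stack.

Reject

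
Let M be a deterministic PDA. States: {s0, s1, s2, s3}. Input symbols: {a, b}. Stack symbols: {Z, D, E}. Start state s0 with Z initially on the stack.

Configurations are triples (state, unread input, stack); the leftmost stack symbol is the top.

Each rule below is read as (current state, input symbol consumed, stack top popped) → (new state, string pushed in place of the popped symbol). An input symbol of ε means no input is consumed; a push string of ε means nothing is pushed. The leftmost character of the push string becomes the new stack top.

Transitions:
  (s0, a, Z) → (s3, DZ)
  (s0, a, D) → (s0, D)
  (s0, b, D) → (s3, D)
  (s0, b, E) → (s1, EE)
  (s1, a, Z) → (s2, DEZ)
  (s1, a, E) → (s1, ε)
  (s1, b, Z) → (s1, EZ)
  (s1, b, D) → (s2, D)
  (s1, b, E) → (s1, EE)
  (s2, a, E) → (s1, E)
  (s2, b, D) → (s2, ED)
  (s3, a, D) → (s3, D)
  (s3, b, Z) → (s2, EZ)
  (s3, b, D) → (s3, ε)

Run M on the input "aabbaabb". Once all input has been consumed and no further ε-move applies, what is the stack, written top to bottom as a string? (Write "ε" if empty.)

EEZ

(s0, aabbaabb, Z)
  read a, top Z: go to s3, push DZ → (s3, abbaabb, DZ)
  read a, top D: go to s3, push D → (s3, bbaabb, DZ)
  read b, top D: go to s3, push ε → (s3, baabb, Z)
  read b, top Z: go to s2, push EZ → (s2, aabb, EZ)
  read a, top E: go to s1, push E → (s1, abb, EZ)
  read a, top E: go to s1, push ε → (s1, bb, Z)
  read b, top Z: go to s1, push EZ → (s1, b, EZ)
  read b, top E: go to s1, push EE → (s1, ε, EEZ)
All input consumed in state s1 with stack EEZ.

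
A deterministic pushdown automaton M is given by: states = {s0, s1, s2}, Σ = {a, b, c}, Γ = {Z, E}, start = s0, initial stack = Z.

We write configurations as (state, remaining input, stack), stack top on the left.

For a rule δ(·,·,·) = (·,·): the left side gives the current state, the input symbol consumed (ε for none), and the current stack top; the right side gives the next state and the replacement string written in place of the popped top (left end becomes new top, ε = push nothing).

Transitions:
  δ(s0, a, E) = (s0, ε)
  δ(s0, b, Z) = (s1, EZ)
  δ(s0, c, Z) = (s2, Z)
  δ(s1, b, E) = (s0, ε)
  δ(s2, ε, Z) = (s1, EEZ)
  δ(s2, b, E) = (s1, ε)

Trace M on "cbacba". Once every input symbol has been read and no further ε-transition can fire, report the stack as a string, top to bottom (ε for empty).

Z

(s0, cbacba, Z) ⊢ (s2, bacba, Z) ⊢ (s1, bacba, EEZ) ⊢ (s0, acba, EZ) ⊢ (s0, cba, Z) ⊢ (s2, ba, Z) ⊢ (s1, ba, EEZ) ⊢ (s0, a, EZ) ⊢ (s0, ε, Z)
All input consumed in state s0 with stack Z.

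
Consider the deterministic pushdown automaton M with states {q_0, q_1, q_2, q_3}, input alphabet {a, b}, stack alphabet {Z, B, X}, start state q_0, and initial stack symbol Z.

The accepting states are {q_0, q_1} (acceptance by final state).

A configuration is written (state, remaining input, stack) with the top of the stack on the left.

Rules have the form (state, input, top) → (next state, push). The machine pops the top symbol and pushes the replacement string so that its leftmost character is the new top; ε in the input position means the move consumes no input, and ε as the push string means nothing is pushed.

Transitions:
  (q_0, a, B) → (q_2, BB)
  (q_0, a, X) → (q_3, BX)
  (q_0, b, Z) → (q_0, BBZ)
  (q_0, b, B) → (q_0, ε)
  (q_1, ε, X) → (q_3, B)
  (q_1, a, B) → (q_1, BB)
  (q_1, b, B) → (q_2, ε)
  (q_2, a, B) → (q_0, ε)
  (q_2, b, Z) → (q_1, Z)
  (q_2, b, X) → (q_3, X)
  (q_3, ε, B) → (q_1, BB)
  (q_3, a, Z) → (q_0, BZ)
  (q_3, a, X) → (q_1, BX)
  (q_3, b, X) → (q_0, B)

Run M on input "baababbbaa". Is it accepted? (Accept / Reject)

Reject

(q_0, baababbbaa, Z)
  read b, top Z: go to q_0, push BBZ → (q_0, aababbbaa, BBZ)
  read a, top B: go to q_2, push BB → (q_2, ababbbaa, BBBZ)
  read a, top B: go to q_0, push ε → (q_0, babbbaa, BBZ)
  read b, top B: go to q_0, push ε → (q_0, abbbaa, BZ)
  read a, top B: go to q_2, push BB → (q_2, bbbaa, BBZ)
No transition applies at (q_2, bbbaa, BBZ); input not fully consumed.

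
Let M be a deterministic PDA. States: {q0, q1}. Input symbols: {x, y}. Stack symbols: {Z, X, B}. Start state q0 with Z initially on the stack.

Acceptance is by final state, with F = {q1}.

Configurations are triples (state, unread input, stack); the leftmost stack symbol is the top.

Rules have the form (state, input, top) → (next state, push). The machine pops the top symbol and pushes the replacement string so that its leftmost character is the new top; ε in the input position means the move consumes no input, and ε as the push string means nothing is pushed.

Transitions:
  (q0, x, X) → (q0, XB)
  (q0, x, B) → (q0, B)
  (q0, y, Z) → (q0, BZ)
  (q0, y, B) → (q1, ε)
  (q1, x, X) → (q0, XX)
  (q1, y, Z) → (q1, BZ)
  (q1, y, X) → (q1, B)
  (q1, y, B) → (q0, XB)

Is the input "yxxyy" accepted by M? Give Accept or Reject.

Accept

(q0, yxxyy, Z) ⊢ (q0, xxyy, BZ) ⊢ (q0, xyy, BZ) ⊢ (q0, yy, BZ) ⊢ (q1, y, Z) ⊢ (q1, ε, BZ)
All input consumed; state q1 ∈ F.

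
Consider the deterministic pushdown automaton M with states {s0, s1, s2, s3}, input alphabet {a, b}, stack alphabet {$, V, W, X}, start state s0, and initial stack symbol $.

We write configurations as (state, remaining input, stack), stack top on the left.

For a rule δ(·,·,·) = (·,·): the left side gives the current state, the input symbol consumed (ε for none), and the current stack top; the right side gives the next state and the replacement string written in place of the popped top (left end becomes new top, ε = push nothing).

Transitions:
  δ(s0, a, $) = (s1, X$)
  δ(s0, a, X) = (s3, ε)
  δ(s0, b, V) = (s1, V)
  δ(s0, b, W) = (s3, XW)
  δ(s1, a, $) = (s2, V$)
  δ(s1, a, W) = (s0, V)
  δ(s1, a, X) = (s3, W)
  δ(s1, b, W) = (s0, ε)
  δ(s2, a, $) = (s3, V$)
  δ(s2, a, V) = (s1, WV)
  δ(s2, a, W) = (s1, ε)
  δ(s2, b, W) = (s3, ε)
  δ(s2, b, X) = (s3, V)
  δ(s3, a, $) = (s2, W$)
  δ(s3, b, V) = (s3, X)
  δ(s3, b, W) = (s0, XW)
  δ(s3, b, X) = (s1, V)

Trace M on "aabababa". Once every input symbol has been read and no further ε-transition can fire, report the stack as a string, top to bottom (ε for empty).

(s0, aabababa, $)
  read a, top $: go to s1, push X$ → (s1, abababa, X$)
  read a, top X: go to s3, push W → (s3, bababa, W$)
  read b, top W: go to s0, push XW → (s0, ababa, XW$)
  read a, top X: go to s3, push ε → (s3, baba, W$)
  read b, top W: go to s0, push XW → (s0, aba, XW$)
  read a, top X: go to s3, push ε → (s3, ba, W$)
  read b, top W: go to s0, push XW → (s0, a, XW$)
  read a, top X: go to s3, push ε → (s3, ε, W$)
All input consumed in state s3 with stack W$.

W$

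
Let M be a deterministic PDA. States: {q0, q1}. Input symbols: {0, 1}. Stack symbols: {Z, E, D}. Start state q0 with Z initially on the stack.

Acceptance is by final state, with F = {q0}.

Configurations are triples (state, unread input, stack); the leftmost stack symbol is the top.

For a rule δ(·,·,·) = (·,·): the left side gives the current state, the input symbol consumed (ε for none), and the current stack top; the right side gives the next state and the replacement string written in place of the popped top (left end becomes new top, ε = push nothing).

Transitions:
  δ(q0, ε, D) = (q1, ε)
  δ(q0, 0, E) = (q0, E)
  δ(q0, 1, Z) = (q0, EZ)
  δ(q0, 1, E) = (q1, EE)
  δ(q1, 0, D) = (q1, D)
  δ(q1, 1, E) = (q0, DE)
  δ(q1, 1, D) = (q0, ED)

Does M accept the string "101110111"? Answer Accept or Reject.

Reject

(q0, 101110111, Z)
  read 1, top Z: go to q0, push EZ → (q0, 01110111, EZ)
  read 0, top E: go to q0, push E → (q0, 1110111, EZ)
  read 1, top E: go to q1, push EE → (q1, 110111, EEZ)
  read 1, top E: go to q0, push DE → (q0, 10111, DEEZ)
  ε-move, top D: go to q1, push ε → (q1, 10111, EEZ)
  read 1, top E: go to q0, push DE → (q0, 0111, DEEZ)
  ε-move, top D: go to q1, push ε → (q1, 0111, EEZ)
No transition applies at (q1, 0111, EEZ); input not fully consumed.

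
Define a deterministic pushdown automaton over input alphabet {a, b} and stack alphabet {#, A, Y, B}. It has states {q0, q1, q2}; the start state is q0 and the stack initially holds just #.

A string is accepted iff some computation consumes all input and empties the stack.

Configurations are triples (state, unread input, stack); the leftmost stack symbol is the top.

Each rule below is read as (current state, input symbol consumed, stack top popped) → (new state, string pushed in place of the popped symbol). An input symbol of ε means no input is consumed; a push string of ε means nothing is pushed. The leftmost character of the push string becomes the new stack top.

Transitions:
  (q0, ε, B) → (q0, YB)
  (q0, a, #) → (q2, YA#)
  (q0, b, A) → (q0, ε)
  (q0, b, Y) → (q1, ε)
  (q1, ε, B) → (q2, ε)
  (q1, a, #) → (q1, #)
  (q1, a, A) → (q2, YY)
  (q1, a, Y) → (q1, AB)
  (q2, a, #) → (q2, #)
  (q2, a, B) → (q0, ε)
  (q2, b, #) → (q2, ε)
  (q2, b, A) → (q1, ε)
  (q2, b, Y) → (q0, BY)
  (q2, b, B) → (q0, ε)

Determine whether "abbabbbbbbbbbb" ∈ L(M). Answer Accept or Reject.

(q0, abbabbbbbbbbbb, #) ⊢ (q2, bbabbbbbbbbbb, YA#) ⊢ (q0, babbbbbbbbbb, BYA#) ⊢ (q0, babbbbbbbbbb, YBYA#) ⊢ (q1, abbbbbbbbbb, BYA#) ⊢ (q2, abbbbbbbbbb, YA#)
No transition applies at (q2, abbbbbbbbbb, YA#); input not fully consumed.

Reject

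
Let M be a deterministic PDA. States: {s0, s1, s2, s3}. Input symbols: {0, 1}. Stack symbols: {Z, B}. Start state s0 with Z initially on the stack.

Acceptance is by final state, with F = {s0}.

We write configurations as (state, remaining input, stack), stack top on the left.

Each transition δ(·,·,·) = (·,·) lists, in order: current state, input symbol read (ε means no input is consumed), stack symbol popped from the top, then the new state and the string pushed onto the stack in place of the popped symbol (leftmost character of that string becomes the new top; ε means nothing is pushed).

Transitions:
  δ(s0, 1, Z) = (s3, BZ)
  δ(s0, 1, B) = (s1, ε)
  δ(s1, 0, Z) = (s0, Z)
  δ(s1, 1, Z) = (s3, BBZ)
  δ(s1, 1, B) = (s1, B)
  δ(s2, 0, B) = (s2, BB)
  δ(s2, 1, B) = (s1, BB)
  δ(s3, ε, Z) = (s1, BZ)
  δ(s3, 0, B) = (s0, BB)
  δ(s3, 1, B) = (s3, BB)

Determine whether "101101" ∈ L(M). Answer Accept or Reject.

Reject

(s0, 101101, Z) ⊢ (s3, 01101, BZ) ⊢ (s0, 1101, BBZ) ⊢ (s1, 101, BZ) ⊢ (s1, 01, BZ)
No transition applies at (s1, 01, BZ); input not fully consumed.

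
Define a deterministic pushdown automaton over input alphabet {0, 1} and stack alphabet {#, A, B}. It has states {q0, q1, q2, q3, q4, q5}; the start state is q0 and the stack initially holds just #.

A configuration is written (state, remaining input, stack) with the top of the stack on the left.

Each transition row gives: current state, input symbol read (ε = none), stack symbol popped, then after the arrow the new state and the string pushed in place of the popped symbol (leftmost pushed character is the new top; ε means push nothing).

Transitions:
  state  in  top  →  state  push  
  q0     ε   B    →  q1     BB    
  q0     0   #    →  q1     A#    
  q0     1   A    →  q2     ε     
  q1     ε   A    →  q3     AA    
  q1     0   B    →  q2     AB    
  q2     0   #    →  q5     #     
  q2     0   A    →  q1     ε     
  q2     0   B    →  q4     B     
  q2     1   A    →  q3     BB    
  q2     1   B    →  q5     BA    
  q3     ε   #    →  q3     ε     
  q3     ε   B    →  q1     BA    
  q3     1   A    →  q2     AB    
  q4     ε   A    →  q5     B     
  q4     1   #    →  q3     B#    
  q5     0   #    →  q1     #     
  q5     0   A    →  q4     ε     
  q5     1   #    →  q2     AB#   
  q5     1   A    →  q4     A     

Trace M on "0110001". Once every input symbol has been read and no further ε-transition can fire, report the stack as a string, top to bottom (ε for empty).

BABBABBA#

(q0, 0110001, #) ⊢ (q1, 110001, A#) ⊢ (q3, 110001, AA#) ⊢ (q2, 10001, ABA#) ⊢ (q3, 0001, BBBA#) ⊢ (q1, 0001, BABBA#) ⊢ (q2, 001, ABABBA#) ⊢ (q1, 01, BABBA#) ⊢ (q2, 1, ABABBA#) ⊢ (q3, ε, BBBABBA#) ⊢ (q1, ε, BABBABBA#)
All input consumed in state q1 with stack BABBABBA#.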